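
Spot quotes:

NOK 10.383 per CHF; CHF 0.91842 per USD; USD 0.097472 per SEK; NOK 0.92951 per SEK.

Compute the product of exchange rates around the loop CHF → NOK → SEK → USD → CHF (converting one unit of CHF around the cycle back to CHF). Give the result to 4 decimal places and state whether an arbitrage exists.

Around CHF → NOK → SEK → USD → CHF: 1 × 10.383 ÷ 0.92951 × 0.097472 × 0.91842 = 0.999977
Product ≈ 1 (deviation 0.002%, within rounding noise).

1.0000 (no arbitrage)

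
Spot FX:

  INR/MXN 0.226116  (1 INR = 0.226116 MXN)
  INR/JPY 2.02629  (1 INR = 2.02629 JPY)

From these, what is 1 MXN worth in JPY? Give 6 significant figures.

MXN/JPY = 8.96129

1 MXN ÷ 0.226116 = 4.42251 INR
4.42251 INR × 2.02629 = 8.96129 JPY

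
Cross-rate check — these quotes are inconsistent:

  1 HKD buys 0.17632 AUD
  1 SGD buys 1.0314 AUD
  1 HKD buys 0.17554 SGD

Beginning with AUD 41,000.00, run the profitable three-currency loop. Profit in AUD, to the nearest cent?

Profit: AUD 1,100.33

Profitable loop is AUD → HKD → SGD → AUD:
AUD 41,000.00 ÷ 0.17632 = HKD 232,531.76
HKD 232,531.76 × 0.17554 = SGD 40,818.63
SGD 40,818.63 × 1.0314 = AUD 42,100.33
Profit = AUD 42,100.33 − AUD 41,000.00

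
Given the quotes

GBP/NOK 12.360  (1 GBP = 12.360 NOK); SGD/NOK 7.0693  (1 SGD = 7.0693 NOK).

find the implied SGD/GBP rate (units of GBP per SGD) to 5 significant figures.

SGD/GBP = 0.57195

1 SGD × 7.0693 = 7.0693 NOK
7.0693 NOK ÷ 12.360 = 0.57195 GBP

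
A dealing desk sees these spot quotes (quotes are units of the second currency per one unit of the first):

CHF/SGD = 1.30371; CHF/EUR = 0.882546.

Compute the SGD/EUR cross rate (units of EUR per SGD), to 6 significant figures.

1 SGD ÷ 1.30371 = 0.767042 CHF
0.767042 CHF × 0.882546 = 0.67695 EUR

SGD/EUR = 0.676950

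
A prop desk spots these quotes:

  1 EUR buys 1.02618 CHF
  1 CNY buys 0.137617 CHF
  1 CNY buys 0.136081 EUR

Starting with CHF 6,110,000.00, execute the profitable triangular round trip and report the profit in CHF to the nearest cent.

Profit: CHF 89,978.20

Profitable loop is CHF → CNY → EUR → CHF:
CHF 6,110,000.00 ÷ 0.137617 = CNY 44,398,584.48
CNY 44,398,584.48 × 0.136081 = EUR 6,041,803.77
EUR 6,041,803.77 × 1.02618 = CHF 6,199,978.20
Profit = CHF 6,199,978.20 − CHF 6,110,000.00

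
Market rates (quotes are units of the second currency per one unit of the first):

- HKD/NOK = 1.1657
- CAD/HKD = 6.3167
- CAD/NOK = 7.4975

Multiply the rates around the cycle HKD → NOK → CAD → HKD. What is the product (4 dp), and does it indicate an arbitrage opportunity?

0.9821 (arbitrage exists)

Around HKD → NOK → CAD → HKD: 1 × 1.1657 ÷ 7.4975 × 6.3167 = 0.982111
Product < 1; profitable direction is HKD → CAD → NOK → HKD.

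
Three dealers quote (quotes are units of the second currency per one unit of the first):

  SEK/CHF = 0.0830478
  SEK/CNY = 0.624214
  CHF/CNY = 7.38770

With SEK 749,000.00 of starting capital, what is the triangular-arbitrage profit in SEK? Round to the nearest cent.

Profitable loop is SEK → CNY → CHF → SEK:
SEK 749,000.00 × 0.624214 = CNY 467,536.29
CNY 467,536.29 ÷ 7.38770 = CHF 63,285.77
CHF 63,285.77 ÷ 0.0830478 = SEK 762,040.30
Profit = SEK 762,040.30 − SEK 749,000.00

Profit: SEK 13,040.30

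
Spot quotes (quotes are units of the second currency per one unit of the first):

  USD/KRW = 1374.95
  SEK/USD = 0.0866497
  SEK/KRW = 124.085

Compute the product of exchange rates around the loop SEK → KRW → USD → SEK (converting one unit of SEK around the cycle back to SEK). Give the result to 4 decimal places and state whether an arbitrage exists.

Around SEK → KRW → USD → SEK: 1 × 124.085 ÷ 1374.95 ÷ 0.0866497 = 1.041514
Product > 1; profitable direction is SEK → KRW → USD → SEK.

1.0415 (arbitrage exists)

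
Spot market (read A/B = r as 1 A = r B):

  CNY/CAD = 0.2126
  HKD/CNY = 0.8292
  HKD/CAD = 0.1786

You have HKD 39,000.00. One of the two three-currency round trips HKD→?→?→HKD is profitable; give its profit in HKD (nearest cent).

Profitable loop is HKD → CAD → CNY → HKD:
HKD 39,000.00 × 0.1786 = CAD 6,965.40
CAD 6,965.40 ÷ 0.2126 = CNY 32,762.94
CNY 32,762.94 ÷ 0.8292 = HKD 39,511.50
Profit = HKD 39,511.50 − HKD 39,000.00

Profit: HKD 511.50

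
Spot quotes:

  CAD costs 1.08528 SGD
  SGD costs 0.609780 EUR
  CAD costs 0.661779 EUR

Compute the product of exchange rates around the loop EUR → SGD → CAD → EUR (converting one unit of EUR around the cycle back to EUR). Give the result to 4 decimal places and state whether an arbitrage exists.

Around EUR → SGD → CAD → EUR: 1 ÷ 0.609780 ÷ 1.08528 × 0.661779 = 0.999995
Product ≈ 1 (deviation 0.000%, within rounding noise).

1.0000 (no arbitrage)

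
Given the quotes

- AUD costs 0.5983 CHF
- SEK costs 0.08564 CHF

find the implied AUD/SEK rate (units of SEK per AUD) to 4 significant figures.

AUD/SEK = 6.986

1 AUD × 0.5983 = 0.5983 CHF
0.5983 CHF ÷ 0.08564 = 6.98622 SEK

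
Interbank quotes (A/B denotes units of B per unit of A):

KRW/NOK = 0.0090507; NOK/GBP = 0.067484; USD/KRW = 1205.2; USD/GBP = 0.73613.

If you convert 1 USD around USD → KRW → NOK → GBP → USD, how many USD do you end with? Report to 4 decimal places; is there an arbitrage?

Around USD → KRW → NOK → GBP → USD: 1 × 1205.2 × 0.0090507 × 0.067484 ÷ 0.73613 = 0.999971
Product ≈ 1 (deviation 0.003%, within rounding noise).

1.0000 (no arbitrage)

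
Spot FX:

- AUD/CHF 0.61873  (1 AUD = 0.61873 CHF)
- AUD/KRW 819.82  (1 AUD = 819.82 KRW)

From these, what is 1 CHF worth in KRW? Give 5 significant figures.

CHF/KRW = 1325.0

1 CHF ÷ 0.61873 = 1.61621 AUD
1.61621 AUD × 819.82 = 1325 KRW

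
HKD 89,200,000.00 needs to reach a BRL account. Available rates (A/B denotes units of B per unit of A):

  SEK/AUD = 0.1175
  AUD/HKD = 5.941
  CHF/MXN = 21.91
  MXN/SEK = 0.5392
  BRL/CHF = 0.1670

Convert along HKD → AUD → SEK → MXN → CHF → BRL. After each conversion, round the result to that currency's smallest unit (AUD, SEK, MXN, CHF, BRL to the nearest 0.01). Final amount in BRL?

HKD 89,200,000.00 ÷ 5.941 = AUD 15,014,307.36
AUD 15,014,307.36 ÷ 0.1175 = SEK 127,781,339.23
SEK 127,781,339.23 ÷ 0.5392 = MXN 236,983,195.90
MXN 236,983,195.90 ÷ 21.91 = CHF 10,816,211.59
CHF 10,816,211.59 ÷ 0.1670 = BRL 64,767,734.07

BRL 64,767,734.07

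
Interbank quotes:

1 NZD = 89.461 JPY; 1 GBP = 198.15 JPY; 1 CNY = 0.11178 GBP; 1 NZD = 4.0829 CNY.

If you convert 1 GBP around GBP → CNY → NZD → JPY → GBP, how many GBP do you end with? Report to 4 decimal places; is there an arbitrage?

0.9893 (arbitrage exists)

Around GBP → CNY → NZD → JPY → GBP: 1 ÷ 0.11178 ÷ 4.0829 × 89.461 ÷ 198.15 = 0.989252
Product < 1; profitable direction is GBP → JPY → NZD → CNY → GBP.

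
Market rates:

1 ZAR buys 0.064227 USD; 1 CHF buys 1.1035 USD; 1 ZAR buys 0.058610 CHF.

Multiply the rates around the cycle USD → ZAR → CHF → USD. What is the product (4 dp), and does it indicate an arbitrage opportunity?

1.0070 (arbitrage exists)

Around USD → ZAR → CHF → USD: 1 ÷ 0.064227 × 0.058610 × 1.1035 = 1.006993
Product > 1; profitable direction is USD → ZAR → CHF → USD.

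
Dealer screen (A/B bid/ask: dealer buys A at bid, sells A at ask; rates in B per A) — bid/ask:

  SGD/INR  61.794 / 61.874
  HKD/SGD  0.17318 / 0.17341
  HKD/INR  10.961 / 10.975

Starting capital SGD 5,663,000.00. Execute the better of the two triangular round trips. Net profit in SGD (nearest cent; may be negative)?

Best loop SGD → HKD → INR → SGD:
SGD 5,663,000.00 ÷ 0.17341 (buy HKD at ask) = HKD 32,656,709.53
HKD 32,656,709.53 × 10.961 (sell HKD at bid) = INR 357,950,193.18
INR 357,950,193.18 ÷ 61.874 (buy SGD at ask) = SGD 5,785,147.12

Net profit: SGD 122,147.12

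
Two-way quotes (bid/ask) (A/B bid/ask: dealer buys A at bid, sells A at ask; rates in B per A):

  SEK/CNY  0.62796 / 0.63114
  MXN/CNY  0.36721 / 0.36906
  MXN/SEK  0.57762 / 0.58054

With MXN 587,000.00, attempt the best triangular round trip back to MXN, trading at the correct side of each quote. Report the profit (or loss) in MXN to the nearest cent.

Net profit: MXN 1,294.44

Best loop MXN → CNY → SEK → MXN:
MXN 587,000.00 × 0.36721 (sell MXN at bid) = CNY 215,552.27
CNY 215,552.27 ÷ 0.63114 (buy SEK at ask) = SEK 341,528.46
SEK 341,528.46 ÷ 0.58054 (buy MXN at ask) = MXN 588,294.44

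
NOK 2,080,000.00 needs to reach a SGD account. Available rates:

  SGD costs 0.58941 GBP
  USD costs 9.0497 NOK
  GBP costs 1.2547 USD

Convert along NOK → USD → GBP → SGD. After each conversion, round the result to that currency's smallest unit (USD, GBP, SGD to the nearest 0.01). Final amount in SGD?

SGD 310,793.37

NOK 2,080,000.00 ÷ 9.0497 = USD 229,841.87
USD 229,841.87 ÷ 1.2547 = GBP 183,184.72
GBP 183,184.72 ÷ 0.58941 = SGD 310,793.37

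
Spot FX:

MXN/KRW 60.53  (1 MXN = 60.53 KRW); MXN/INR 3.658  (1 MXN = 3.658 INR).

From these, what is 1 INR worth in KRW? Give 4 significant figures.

1 INR ÷ 3.658 = 0.273373 MXN
0.273373 MXN × 60.53 = 16.5473 KRW

INR/KRW = 16.55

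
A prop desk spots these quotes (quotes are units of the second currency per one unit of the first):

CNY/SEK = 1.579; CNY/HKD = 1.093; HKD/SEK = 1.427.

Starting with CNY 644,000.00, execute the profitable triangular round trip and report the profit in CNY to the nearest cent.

Profit: CNY 7,964.37

Profitable loop is CNY → SEK → HKD → CNY:
CNY 644,000.00 × 1.579 = SEK 1,016,876.00
SEK 1,016,876.00 ÷ 1.427 = HKD 712,597.06
HKD 712,597.06 ÷ 1.093 = CNY 651,964.37
Profit = CNY 651,964.37 − CNY 644,000.00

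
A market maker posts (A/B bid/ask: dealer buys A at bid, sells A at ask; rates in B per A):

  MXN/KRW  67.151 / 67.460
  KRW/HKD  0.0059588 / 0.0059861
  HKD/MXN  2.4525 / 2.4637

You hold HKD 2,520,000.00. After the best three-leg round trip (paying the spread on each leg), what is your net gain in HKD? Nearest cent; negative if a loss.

Net profit: HKD 12,925.48

Best loop HKD → KRW → MXN → HKD:
HKD 2,520,000.00 ÷ 0.0059861 (buy KRW at ask) = KRW 420,975,259
KRW 420,975,259 ÷ 67.460 (buy MXN at ask) = MXN 6,240,368.51
MXN 6,240,368.51 ÷ 2.4637 (buy HKD at ask) = HKD 2,532,925.48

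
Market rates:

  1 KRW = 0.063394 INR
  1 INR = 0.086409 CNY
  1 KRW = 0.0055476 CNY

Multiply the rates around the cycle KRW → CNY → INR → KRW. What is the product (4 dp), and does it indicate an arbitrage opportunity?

Around KRW → CNY → INR → KRW: 1 × 0.0055476 ÷ 0.086409 ÷ 0.063394 = 1.012740
Product > 1; profitable direction is KRW → CNY → INR → KRW.

1.0127 (arbitrage exists)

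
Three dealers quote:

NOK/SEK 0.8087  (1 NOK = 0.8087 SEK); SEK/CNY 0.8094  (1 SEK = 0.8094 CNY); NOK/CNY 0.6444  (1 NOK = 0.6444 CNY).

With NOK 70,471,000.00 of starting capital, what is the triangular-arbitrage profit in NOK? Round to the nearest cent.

Profit: NOK 1,111,283.05

Profitable loop is NOK → SEK → CNY → NOK:
NOK 70,471,000.00 × 0.8087 = SEK 56,989,897.70
SEK 56,989,897.70 × 0.8094 = CNY 46,127,623.20
CNY 46,127,623.20 ÷ 0.6444 = NOK 71,582,283.05
Profit = NOK 71,582,283.05 − NOK 70,471,000.00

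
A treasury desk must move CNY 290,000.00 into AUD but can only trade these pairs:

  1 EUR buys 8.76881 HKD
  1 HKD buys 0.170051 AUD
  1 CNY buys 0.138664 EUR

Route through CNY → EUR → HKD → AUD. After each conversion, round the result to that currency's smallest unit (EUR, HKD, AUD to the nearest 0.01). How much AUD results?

AUD 59,962.75

CNY 290,000.00 × 0.138664 = EUR 40,212.56
EUR 40,212.56 × 8.76881 = HKD 352,616.30
HKD 352,616.30 × 0.170051 = AUD 59,962.75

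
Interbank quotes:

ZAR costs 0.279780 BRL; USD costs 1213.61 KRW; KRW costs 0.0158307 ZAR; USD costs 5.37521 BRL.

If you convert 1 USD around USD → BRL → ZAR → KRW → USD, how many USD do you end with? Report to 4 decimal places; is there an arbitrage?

1.0000 (no arbitrage)

Around USD → BRL → ZAR → KRW → USD: 1 × 5.37521 ÷ 0.279780 ÷ 0.0158307 ÷ 1213.61 = 0.999999
Product ≈ 1 (deviation 0.000%, within rounding noise).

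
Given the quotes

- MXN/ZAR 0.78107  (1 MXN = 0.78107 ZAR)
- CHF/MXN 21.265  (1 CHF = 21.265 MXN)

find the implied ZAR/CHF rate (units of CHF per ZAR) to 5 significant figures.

ZAR/CHF = 0.060207

1 ZAR ÷ 0.78107 = 1.28029 MXN
1.28029 MXN ÷ 21.265 = 0.0602067 CHF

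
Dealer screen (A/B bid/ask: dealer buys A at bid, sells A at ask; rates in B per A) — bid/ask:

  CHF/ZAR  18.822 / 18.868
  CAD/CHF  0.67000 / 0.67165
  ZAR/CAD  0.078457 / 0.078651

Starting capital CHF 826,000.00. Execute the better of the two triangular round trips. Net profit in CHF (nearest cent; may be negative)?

Best loop CHF → CAD → ZAR → CHF:
CHF 826,000.00 ÷ 0.67165 (buy CAD at ask) = CAD 1,229,807.19
CAD 1,229,807.19 ÷ 0.078651 (buy ZAR at ask) = ZAR 15,636,256.26
ZAR 15,636,256.26 ÷ 18.868 (buy CHF at ask) = CHF 828,718.27

Net profit: CHF 2,718.27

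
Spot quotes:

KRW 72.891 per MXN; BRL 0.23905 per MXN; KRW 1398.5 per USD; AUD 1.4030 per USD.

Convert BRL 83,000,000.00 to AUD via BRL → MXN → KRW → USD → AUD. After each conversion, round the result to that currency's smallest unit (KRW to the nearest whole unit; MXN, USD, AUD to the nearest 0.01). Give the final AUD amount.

BRL 83,000,000.00 ÷ 0.23905 = MXN 347,207,697.13
MXN 347,207,697.13 × 72.891 = KRW 25,308,316,252
KRW 25,308,316,252 ÷ 1398.5 = USD 18,096,758.14
USD 18,096,758.14 × 1.4030 = AUD 25,389,751.67

AUD 25,389,751.67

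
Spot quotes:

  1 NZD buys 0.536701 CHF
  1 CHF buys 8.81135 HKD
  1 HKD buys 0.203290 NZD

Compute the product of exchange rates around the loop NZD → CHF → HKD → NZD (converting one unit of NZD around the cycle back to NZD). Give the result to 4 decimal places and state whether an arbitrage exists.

Around NZD → CHF → HKD → NZD: 1 × 0.536701 × 8.81135 × 0.203290 = 0.961371
Product < 1; profitable direction is NZD → HKD → CHF → NZD.

0.9614 (arbitrage exists)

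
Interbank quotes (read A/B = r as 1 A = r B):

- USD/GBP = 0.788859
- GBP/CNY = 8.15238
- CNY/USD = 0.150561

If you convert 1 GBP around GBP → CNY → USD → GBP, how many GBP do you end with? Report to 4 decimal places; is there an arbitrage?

Around GBP → CNY → USD → GBP: 1 × 8.15238 × 0.150561 × 0.788859 = 0.968270
Product < 1; profitable direction is GBP → USD → CNY → GBP.

0.9683 (arbitrage exists)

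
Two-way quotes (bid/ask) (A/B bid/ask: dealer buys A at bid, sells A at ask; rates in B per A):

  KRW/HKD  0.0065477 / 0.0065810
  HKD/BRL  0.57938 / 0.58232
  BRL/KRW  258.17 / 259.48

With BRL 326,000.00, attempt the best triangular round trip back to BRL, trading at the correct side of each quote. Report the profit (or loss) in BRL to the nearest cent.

Best loop BRL → HKD → KRW → BRL:
BRL 326,000.00 ÷ 0.58232 (buy HKD at ask) = HKD 559,829.65
HKD 559,829.65 ÷ 0.0065810 (buy KRW at ask) = KRW 85,067,565
KRW 85,067,565 ÷ 259.48 (buy BRL at ask) = BRL 327,838.62

Net profit: BRL 1,838.62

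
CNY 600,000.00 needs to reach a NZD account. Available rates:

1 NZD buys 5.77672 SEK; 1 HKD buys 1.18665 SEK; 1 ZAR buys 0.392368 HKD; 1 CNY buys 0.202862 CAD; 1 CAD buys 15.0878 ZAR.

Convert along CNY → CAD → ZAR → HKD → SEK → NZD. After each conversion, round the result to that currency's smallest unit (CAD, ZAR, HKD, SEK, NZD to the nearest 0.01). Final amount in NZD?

NZD 148,017.40

CNY 600,000.00 × 0.202862 = CAD 121,717.20
CAD 121,717.20 × 15.0878 = ZAR 1,836,444.77
ZAR 1,836,444.77 × 0.392368 = HKD 720,562.16
HKD 720,562.16 × 1.18665 = SEK 855,055.09
SEK 855,055.09 ÷ 5.77672 = NZD 148,017.40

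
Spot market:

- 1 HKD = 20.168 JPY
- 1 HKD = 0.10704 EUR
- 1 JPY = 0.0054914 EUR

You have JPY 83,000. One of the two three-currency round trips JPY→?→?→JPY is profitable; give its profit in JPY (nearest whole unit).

Profit: JPY 2,877

Profitable loop is JPY → EUR → HKD → JPY:
JPY 83,000 × 0.0054914 = EUR 455.79
EUR 455.79 ÷ 0.10704 = HKD 4,258.09
HKD 4,258.09 × 20.168 = JPY 85,877
Profit = JPY 85,877 − JPY 83,000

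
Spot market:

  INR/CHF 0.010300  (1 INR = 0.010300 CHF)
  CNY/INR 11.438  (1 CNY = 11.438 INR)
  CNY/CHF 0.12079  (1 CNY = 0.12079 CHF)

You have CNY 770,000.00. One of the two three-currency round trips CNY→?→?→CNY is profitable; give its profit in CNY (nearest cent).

Profitable loop is CNY → CHF → INR → CNY:
CNY 770,000.00 × 0.12079 = CHF 93,008.30
CHF 93,008.30 ÷ 0.010300 = INR 9,029,932.04
INR 9,029,932.04 ÷ 11.438 = CNY 789,467.74
Profit = CNY 789,467.74 − CNY 770,000.00

Profit: CNY 19,467.74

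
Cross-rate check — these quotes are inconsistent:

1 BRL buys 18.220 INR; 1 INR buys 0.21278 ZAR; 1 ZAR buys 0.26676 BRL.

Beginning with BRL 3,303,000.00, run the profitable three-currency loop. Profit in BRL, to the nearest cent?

Profit: BRL 112,926.05

Profitable loop is BRL → INR → ZAR → BRL:
BRL 3,303,000.00 × 18.220 = INR 60,180,660.00
INR 60,180,660.00 × 0.21278 = ZAR 12,805,240.83
ZAR 12,805,240.83 × 0.26676 = BRL 3,415,926.05
Profit = BRL 3,415,926.05 − BRL 3,303,000.00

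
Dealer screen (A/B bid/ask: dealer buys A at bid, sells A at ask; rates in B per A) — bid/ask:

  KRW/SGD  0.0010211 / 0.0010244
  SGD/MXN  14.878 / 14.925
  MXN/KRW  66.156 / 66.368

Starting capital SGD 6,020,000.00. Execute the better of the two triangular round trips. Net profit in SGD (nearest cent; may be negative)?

Best loop SGD → MXN → KRW → SGD:
SGD 6,020,000.00 × 14.878 (sell SGD at bid) = MXN 89,565,560.00
MXN 89,565,560.00 × 66.156 (sell MXN at bid) = KRW 5,925,299,187
KRW 5,925,299,187 × 0.0010211 (sell KRW at bid) = SGD 6,050,323.00

Net profit: SGD 30,323.00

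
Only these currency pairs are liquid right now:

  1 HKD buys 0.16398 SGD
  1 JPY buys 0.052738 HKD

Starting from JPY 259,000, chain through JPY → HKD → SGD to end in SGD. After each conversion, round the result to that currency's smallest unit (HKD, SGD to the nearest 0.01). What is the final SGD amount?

SGD 2,239.83

JPY 259,000 × 0.052738 = HKD 13,659.14
HKD 13,659.14 × 0.16398 = SGD 2,239.83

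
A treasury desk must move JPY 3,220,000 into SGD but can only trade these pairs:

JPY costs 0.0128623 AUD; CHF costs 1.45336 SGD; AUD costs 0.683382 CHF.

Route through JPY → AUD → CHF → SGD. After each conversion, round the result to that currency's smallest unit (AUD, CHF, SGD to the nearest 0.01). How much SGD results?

SGD 41,134.99

JPY 3,220,000 × 0.0128623 = AUD 41,416.61
AUD 41,416.61 × 0.683382 = CHF 28,303.37
CHF 28,303.37 × 1.45336 = SGD 41,134.99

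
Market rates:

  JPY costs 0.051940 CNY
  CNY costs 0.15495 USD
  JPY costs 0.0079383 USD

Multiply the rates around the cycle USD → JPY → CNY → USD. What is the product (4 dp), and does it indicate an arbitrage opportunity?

Around USD → JPY → CNY → USD: 1 ÷ 0.0079383 × 0.051940 × 0.15495 = 1.013832
Product > 1; profitable direction is USD → JPY → CNY → USD.

1.0138 (arbitrage exists)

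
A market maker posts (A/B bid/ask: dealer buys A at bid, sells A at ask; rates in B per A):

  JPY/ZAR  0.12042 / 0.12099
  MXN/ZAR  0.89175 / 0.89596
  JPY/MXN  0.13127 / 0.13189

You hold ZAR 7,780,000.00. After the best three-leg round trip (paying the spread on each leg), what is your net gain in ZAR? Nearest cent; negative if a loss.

Best loop ZAR → MXN → JPY → ZAR:
ZAR 7,780,000.00 ÷ 0.89596 (buy MXN at ask) = MXN 8,683,423.37
MXN 8,683,423.37 ÷ 0.13189 (buy JPY at ask) = JPY 65,838,376
JPY 65,838,376 × 0.12042 (sell JPY at bid) = ZAR 7,928,257.20

Net profit: ZAR 148,257.20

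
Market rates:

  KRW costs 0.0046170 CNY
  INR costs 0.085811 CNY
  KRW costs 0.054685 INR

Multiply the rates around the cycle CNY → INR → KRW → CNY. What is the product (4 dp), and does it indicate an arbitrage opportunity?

0.9839 (arbitrage exists)

Around CNY → INR → KRW → CNY: 1 ÷ 0.085811 ÷ 0.054685 × 0.0046170 = 0.983895
Product < 1; profitable direction is CNY → KRW → INR → CNY.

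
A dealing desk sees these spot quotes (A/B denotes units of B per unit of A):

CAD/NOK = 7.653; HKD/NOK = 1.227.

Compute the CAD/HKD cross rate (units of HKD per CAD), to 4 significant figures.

1 CAD × 7.653 = 7.653 NOK
7.653 NOK ÷ 1.227 = 6.23716 HKD

CAD/HKD = 6.237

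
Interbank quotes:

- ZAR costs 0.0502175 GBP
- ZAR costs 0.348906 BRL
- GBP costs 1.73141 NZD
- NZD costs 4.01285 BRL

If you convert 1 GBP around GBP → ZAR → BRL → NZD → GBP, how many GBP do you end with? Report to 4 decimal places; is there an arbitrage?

Around GBP → ZAR → BRL → NZD → GBP: 1 ÷ 0.0502175 × 0.348906 ÷ 4.01285 ÷ 1.73141 = 1.000001
Product ≈ 1 (deviation 0.000%, within rounding noise).

1.0000 (no arbitrage)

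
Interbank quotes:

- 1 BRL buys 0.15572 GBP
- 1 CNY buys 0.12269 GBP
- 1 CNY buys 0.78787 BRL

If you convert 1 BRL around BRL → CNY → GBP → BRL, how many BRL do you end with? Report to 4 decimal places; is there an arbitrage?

1.0000 (no arbitrage)

Around BRL → CNY → GBP → BRL: 1 ÷ 0.78787 × 0.12269 ÷ 0.15572 = 1.000024
Product ≈ 1 (deviation 0.002%, within rounding noise).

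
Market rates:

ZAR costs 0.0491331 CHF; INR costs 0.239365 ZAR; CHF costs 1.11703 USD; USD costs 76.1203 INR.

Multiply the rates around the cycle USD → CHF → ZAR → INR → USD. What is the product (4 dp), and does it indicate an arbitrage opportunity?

1.0000 (no arbitrage)

Around USD → CHF → ZAR → INR → USD: 1 ÷ 1.11703 ÷ 0.0491331 ÷ 0.239365 ÷ 76.1203 = 1.000000
Product ≈ 1 (deviation 0.000%, within rounding noise).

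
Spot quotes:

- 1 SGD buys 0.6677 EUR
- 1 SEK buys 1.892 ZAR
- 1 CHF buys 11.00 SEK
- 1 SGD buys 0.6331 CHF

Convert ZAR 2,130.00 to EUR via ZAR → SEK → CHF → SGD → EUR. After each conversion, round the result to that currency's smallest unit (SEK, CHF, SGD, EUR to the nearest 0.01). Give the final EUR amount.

EUR 107.93

ZAR 2,130.00 ÷ 1.892 = SEK 1,125.79
SEK 1,125.79 ÷ 11.00 = CHF 102.34
CHF 102.34 ÷ 0.6331 = SGD 161.65
SGD 161.65 × 0.6677 = EUR 107.93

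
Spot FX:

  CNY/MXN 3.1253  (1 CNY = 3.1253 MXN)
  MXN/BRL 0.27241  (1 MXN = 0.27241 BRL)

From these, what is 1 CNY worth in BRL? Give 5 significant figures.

CNY/BRL = 0.85136

1 CNY × 3.1253 = 3.1253 MXN
3.1253 MXN × 0.27241 = 0.851363 BRL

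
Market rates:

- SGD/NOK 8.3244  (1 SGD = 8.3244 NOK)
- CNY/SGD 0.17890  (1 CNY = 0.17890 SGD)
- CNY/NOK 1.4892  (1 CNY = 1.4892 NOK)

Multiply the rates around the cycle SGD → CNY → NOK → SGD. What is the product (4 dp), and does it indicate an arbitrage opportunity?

Around SGD → CNY → NOK → SGD: 1 ÷ 0.17890 × 1.4892 ÷ 8.3244 = 0.999976
Product ≈ 1 (deviation 0.002%, within rounding noise).

1.0000 (no arbitrage)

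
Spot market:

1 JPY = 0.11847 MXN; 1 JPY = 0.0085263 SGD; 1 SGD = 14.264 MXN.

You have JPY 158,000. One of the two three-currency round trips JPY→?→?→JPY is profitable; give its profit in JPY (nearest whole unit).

Profitable loop is JPY → SGD → MXN → JPY:
JPY 158,000 × 0.0085263 = SGD 1,347.16
SGD 1,347.16 × 14.264 = MXN 19,215.82
MXN 19,215.82 ÷ 0.11847 = JPY 162,200
Profit = JPY 162,200 − JPY 158,000

Profit: JPY 4,200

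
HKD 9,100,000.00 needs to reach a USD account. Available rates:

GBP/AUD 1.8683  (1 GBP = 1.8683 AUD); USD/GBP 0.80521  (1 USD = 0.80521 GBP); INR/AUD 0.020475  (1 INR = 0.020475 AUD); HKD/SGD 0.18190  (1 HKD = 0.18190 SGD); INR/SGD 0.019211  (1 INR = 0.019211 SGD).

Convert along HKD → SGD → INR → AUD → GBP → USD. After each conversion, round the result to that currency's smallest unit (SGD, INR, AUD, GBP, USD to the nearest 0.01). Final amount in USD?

HKD 9,100,000.00 × 0.18190 = SGD 1,655,290.00
SGD 1,655,290.00 ÷ 0.019211 = INR 86,163,656.24
INR 86,163,656.24 × 0.020475 = AUD 1,764,200.86
AUD 1,764,200.86 ÷ 1.8683 = GBP 944,281.36
GBP 944,281.36 ÷ 0.80521 = USD 1,172,714.40

USD 1,172,714.40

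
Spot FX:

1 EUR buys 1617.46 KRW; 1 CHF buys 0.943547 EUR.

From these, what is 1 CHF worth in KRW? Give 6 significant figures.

1 CHF × 0.943547 = 0.943547 EUR
0.943547 EUR × 1617.46 = 1526.15 KRW

CHF/KRW = 1526.15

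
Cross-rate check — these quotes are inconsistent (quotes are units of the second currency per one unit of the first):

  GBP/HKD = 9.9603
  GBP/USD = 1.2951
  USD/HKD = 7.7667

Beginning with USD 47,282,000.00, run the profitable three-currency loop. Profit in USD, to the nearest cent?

Profit: USD 466,887.00

Profitable loop is USD → HKD → GBP → USD:
USD 47,282,000.00 × 7.7667 = HKD 367,225,109.40
HKD 367,225,109.40 ÷ 9.9603 = GBP 36,868,880.40
GBP 36,868,880.40 × 1.2951 = USD 47,748,887.00
Profit = USD 47,748,887.00 − USD 47,282,000.00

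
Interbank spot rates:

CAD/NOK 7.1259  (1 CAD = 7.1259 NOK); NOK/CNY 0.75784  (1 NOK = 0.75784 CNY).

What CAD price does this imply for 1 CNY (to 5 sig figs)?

1 CNY ÷ 0.75784 = 1.31954 NOK
1.31954 NOK ÷ 7.1259 = 0.185175 CAD

CNY/CAD = 0.18518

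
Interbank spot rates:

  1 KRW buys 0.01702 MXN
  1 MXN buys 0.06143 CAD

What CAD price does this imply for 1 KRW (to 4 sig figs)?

KRW/CAD = 0.001046

1 KRW × 0.01702 = 0.01702 MXN
0.01702 MXN × 0.06143 = 0.00104554 CAD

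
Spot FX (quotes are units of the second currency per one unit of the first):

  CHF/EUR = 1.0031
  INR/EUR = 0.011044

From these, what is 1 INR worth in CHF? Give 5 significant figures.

1 INR × 0.011044 = 0.011044 EUR
0.011044 EUR ÷ 1.0031 = 0.0110099 CHF

INR/CHF = 0.011010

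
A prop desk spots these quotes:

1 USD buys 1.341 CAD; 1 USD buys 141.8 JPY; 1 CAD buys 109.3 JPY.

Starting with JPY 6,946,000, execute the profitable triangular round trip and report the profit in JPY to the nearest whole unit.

Profitable loop is JPY → USD → CAD → JPY:
JPY 6,946,000 ÷ 141.8 = USD 48,984.49
USD 48,984.49 × 1.341 = CAD 65,688.19
CAD 65,688.19 × 109.3 = JPY 7,179,720
Profit = JPY 7,179,720 − JPY 6,946,000

Profit: JPY 233,720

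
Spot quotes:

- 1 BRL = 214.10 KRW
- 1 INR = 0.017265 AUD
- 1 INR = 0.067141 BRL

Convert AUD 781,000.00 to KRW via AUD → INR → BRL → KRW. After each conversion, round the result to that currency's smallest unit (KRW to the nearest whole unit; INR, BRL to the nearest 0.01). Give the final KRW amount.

KRW 650,262,820

AUD 781,000.00 ÷ 0.017265 = INR 45,236,026.64
INR 45,236,026.64 × 0.067141 = BRL 3,037,192.06
BRL 3,037,192.06 × 214.10 = KRW 650,262,820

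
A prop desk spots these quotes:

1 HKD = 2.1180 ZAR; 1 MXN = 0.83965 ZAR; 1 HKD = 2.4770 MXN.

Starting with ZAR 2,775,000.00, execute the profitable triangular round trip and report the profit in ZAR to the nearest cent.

Profit: ZAR 50,951.11

Profitable loop is ZAR → MXN → HKD → ZAR:
ZAR 2,775,000.00 ÷ 0.83965 = MXN 3,304,948.49
MXN 3,304,948.49 ÷ 2.4770 = HKD 1,334,254.54
HKD 1,334,254.54 × 2.1180 = ZAR 2,825,951.11
Profit = ZAR 2,825,951.11 − ZAR 2,775,000.00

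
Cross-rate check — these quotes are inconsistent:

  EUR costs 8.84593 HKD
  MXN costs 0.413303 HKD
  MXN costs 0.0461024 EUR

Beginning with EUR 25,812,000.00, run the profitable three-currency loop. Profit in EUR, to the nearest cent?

Profitable loop is EUR → MXN → HKD → EUR:
EUR 25,812,000.00 ÷ 0.0461024 = MXN 559,884,084.13
MXN 559,884,084.13 × 0.413303 = HKD 231,401,771.62
HKD 231,401,771.62 ÷ 8.84593 = EUR 26,159,123.08
Profit = EUR 26,159,123.08 − EUR 25,812,000.00

Profit: EUR 347,123.08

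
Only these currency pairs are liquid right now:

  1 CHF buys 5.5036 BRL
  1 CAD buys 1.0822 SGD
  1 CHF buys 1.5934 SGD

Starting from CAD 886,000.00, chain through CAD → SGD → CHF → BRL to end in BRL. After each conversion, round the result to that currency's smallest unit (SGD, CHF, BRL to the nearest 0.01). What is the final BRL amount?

CAD 886,000.00 × 1.0822 = SGD 958,829.20
SGD 958,829.20 ÷ 1.5934 = CHF 601,750.47
CHF 601,750.47 × 5.5036 = BRL 3,311,793.89

BRL 3,311,793.89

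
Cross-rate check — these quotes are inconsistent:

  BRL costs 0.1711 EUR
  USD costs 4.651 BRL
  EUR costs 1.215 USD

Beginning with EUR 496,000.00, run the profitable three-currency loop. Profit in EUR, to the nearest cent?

Profitable loop is EUR → BRL → USD → EUR:
EUR 496,000.00 ÷ 0.1711 = BRL 2,898,889.54
BRL 2,898,889.54 ÷ 4.651 = USD 623,283.07
USD 623,283.07 ÷ 1.215 = EUR 512,990.18
Profit = EUR 512,990.18 − EUR 496,000.00

Profit: EUR 16,990.18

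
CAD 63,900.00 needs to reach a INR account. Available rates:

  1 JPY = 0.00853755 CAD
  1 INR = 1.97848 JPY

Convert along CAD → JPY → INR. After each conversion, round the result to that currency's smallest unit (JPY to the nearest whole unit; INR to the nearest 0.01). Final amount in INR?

CAD 63,900.00 ÷ 0.00853755 = JPY 7,484,583
JPY 7,484,583 ÷ 1.97848 = INR 3,782,996.54

INR 3,782,996.54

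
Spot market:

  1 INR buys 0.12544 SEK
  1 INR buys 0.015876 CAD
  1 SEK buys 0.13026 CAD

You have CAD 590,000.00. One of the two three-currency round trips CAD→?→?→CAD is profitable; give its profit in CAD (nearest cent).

Profit: CAD 17,236.74

Profitable loop is CAD → INR → SEK → CAD:
CAD 590,000.00 ÷ 0.015876 = INR 37,163,013.35
INR 37,163,013.35 × 0.12544 = SEK 4,661,728.40
SEK 4,661,728.40 × 0.13026 = CAD 607,236.74
Profit = CAD 607,236.74 − CAD 590,000.00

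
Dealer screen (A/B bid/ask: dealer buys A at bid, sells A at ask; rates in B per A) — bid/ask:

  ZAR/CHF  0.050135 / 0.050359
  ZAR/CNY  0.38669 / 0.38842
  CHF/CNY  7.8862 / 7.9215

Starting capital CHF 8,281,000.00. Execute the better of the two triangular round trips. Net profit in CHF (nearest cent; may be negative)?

Net profit: CHF 148,270.81

Best loop CHF → CNY → ZAR → CHF:
CHF 8,281,000.00 × 7.8862 (sell CHF at bid) = CNY 65,305,622.20
CNY 65,305,622.20 ÷ 0.38842 (buy ZAR at ask) = ZAR 168,131,461.30
ZAR 168,131,461.30 × 0.050135 (sell ZAR at bid) = CHF 8,429,270.81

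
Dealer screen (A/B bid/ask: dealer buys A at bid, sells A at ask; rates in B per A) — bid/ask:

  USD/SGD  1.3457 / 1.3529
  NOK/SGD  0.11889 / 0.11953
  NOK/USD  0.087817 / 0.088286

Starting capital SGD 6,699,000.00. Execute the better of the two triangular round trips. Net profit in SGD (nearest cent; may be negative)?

Best loop SGD → USD → NOK → SGD:
SGD 6,699,000.00 ÷ 1.3529 (buy USD at ask) = USD 4,951,585.48
USD 4,951,585.48 ÷ 0.088286 (buy NOK at ask) = NOK 56,085,738.20
NOK 56,085,738.20 × 0.11889 (sell NOK at bid) = SGD 6,668,033.42

Net result: SGD -30,966.58 (no profitable arbitrage after spreads)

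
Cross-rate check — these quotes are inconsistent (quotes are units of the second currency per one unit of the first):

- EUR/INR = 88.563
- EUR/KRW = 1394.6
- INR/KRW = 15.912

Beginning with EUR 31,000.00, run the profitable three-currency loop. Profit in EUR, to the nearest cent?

Profit: EUR 324.86

Profitable loop is EUR → INR → KRW → EUR:
EUR 31,000.00 × 88.563 = INR 2,745,453.00
INR 2,745,453.00 × 15.912 = KRW 43,685,648
KRW 43,685,648 ÷ 1394.6 = EUR 31,324.86
Profit = EUR 31,324.86 − EUR 31,000.00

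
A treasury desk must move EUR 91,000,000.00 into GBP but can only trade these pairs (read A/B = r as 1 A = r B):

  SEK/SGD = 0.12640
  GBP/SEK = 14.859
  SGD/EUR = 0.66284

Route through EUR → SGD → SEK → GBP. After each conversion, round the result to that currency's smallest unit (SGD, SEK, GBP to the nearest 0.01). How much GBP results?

GBP 73,096,406.49

EUR 91,000,000.00 ÷ 0.66284 = SGD 137,288,033.31
SGD 137,288,033.31 ÷ 0.12640 = SEK 1,086,139,504.03
SEK 1,086,139,504.03 ÷ 14.859 = GBP 73,096,406.49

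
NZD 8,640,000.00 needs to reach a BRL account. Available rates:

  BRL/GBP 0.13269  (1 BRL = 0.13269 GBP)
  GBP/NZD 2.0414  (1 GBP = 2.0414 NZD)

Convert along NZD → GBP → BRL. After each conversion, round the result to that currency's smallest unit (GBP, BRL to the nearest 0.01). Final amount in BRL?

BRL 31,896,823.72

NZD 8,640,000.00 ÷ 2.0414 = GBP 4,232,389.54
GBP 4,232,389.54 ÷ 0.13269 = BRL 31,896,823.72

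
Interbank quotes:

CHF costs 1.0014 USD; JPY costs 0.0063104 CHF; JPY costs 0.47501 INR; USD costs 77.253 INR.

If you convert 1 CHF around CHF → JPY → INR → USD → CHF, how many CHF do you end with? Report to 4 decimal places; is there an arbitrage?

Around CHF → JPY → INR → USD → CHF: 1 ÷ 0.0063104 × 0.47501 ÷ 77.253 ÷ 1.0014 = 0.973023
Product < 1; profitable direction is CHF → USD → INR → JPY → CHF.

0.9730 (arbitrage exists)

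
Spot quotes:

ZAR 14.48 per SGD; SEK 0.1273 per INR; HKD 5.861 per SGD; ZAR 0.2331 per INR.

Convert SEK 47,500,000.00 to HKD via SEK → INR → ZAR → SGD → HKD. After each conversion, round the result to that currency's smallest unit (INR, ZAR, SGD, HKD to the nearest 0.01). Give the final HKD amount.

SEK 47,500,000.00 ÷ 0.1273 = INR 373,134,328.36
INR 373,134,328.36 × 0.2331 = ZAR 86,977,611.94
ZAR 86,977,611.94 ÷ 14.48 = SGD 6,006,741.16
SGD 6,006,741.16 × 5.861 = HKD 35,205,509.94

HKD 35,205,509.94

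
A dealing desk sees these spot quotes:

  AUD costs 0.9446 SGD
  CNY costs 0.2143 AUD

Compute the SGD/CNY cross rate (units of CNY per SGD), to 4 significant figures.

1 SGD ÷ 0.9446 = 1.05865 AUD
1.05865 AUD ÷ 0.2143 = 4.94003 CNY

SGD/CNY = 4.940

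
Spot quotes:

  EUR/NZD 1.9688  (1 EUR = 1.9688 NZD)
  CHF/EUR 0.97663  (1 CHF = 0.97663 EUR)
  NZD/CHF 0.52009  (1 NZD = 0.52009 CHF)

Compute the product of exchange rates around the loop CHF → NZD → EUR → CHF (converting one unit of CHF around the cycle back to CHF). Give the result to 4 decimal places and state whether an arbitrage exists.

1.0000 (no arbitrage)

Around CHF → NZD → EUR → CHF: 1 ÷ 0.52009 ÷ 1.9688 ÷ 0.97663 = 0.999977
Product ≈ 1 (deviation 0.002%, within rounding noise).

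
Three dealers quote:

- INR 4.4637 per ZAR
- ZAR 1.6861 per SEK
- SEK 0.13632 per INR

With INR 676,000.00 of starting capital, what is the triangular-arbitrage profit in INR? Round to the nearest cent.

Profitable loop is INR → SEK → ZAR → INR:
INR 676,000.00 × 0.13632 = SEK 92,152.32
SEK 92,152.32 × 1.6861 = ZAR 155,378.03
ZAR 155,378.03 × 4.4637 = INR 693,560.90
Profit = INR 693,560.90 − INR 676,000.00

Profit: INR 17,560.90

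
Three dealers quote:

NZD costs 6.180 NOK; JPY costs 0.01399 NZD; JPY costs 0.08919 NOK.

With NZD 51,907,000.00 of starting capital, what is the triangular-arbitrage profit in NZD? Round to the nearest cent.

Profit: NZD 1,640,093.62

Profitable loop is NZD → JPY → NOK → NZD:
NZD 51,907,000.00 ÷ 0.01399 = JPY 3,710,293,066
JPY 3,710,293,066 × 0.08919 = NOK 330,921,038.60
NOK 330,921,038.60 ÷ 6.180 = NZD 53,547,093.62
Profit = NZD 53,547,093.62 − NZD 51,907,000.00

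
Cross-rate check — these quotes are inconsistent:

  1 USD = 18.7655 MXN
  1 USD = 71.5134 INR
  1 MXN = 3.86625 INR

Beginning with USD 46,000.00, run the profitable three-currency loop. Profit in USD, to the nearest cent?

Profit: USD 668.14

Profitable loop is USD → MXN → INR → USD:
USD 46,000.00 × 18.7655 = MXN 863,213.00
MXN 863,213.00 × 3.86625 = INR 3,337,397.26
INR 3,337,397.26 ÷ 71.5134 = USD 46,668.14
Profit = USD 46,668.14 − USD 46,000.00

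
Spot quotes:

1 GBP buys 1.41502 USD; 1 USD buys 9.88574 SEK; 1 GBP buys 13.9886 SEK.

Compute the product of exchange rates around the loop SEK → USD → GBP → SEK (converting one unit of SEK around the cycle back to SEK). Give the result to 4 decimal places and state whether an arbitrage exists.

Around SEK → USD → GBP → SEK: 1 ÷ 9.88574 ÷ 1.41502 × 13.9886 = 1.000006
Product ≈ 1 (deviation 0.001%, within rounding noise).

1.0000 (no arbitrage)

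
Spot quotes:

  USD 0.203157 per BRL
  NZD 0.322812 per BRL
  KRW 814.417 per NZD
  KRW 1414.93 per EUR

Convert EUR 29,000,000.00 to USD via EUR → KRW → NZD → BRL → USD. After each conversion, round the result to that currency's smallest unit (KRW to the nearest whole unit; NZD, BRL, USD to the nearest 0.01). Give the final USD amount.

USD 31,707,955.70

EUR 29,000,000.00 × 1414.93 = KRW 41,032,970,000
KRW 41,032,970,000 ÷ 814.417 = NZD 50,383,243.47
NZD 50,383,243.47 ÷ 0.322812 = BRL 156,076,116.97
BRL 156,076,116.97 × 0.203157 = USD 31,707,955.70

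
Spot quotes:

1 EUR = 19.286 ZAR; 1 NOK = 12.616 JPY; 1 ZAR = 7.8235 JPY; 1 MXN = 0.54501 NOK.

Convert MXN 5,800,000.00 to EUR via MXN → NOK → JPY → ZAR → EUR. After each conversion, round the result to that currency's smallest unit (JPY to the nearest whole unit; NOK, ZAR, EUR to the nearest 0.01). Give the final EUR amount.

EUR 264,308.36

MXN 5,800,000.00 × 0.54501 = NOK 3,161,058.00
NOK 3,161,058.00 × 12.616 = JPY 39,879,908
JPY 39,879,908 ÷ 7.8235 = ZAR 5,097,451.01
ZAR 5,097,451.01 ÷ 19.286 = EUR 264,308.36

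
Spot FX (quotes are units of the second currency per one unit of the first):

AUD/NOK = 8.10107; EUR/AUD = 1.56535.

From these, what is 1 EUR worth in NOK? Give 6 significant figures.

EUR/NOK = 12.6810

1 EUR × 1.56535 = 1.56535 AUD
1.56535 AUD × 8.10107 = 12.681 NOK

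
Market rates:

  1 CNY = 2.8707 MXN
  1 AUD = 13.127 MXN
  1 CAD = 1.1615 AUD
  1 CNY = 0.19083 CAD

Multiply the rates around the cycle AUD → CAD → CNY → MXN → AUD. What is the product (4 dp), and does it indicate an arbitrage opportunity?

0.9866 (arbitrage exists)

Around AUD → CAD → CNY → MXN → AUD: 1 ÷ 1.1615 ÷ 0.19083 × 2.8707 ÷ 13.127 = 0.986635
Product < 1; profitable direction is AUD → MXN → CNY → CAD → AUD.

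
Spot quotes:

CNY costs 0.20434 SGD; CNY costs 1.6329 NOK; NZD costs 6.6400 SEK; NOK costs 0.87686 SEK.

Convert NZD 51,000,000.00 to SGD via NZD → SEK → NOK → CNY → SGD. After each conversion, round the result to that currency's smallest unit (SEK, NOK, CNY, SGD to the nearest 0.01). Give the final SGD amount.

NZD 51,000,000.00 × 6.6400 = SEK 338,640,000.00
SEK 338,640,000.00 ÷ 0.87686 = NOK 386,196,200.08
NOK 386,196,200.08 ÷ 1.6329 = CNY 236,509,400.50
CNY 236,509,400.50 × 0.20434 = SGD 48,328,330.90

SGD 48,328,330.90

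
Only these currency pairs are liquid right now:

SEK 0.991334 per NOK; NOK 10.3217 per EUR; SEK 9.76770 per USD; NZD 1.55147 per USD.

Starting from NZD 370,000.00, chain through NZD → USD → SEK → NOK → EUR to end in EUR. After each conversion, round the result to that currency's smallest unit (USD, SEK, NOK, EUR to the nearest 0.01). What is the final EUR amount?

NZD 370,000.00 ÷ 1.55147 = USD 238,483.50
USD 238,483.50 × 9.76770 = SEK 2,329,435.28
SEK 2,329,435.28 ÷ 0.991334 = NOK 2,349,798.63
NOK 2,349,798.63 ÷ 10.3217 = EUR 227,656.16

EUR 227,656.16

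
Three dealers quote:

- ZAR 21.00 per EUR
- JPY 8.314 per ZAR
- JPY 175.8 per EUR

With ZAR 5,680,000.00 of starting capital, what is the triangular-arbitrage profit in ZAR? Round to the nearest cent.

Profitable loop is ZAR → EUR → JPY → ZAR:
ZAR 5,680,000.00 ÷ 21.00 = EUR 270,476.19
EUR 270,476.19 × 175.8 = JPY 47,549,714
JPY 47,549,714 ÷ 8.314 = ZAR 5,719,234.34
Profit = ZAR 5,719,234.34 − ZAR 5,680,000.00

Profit: ZAR 39,234.34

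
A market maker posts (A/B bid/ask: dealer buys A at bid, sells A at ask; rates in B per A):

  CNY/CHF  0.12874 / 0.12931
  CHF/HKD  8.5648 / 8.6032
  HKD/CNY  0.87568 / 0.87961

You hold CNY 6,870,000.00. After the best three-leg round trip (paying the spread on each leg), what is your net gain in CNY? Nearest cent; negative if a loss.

Best loop CNY → HKD → CHF → CNY:
CNY 6,870,000.00 ÷ 0.87961 (buy HKD at ask) = HKD 7,810,279.56
HKD 7,810,279.56 ÷ 8.6032 (buy CHF at ask) = CHF 907,834.24
CHF 907,834.24 ÷ 0.12931 (buy CNY at ask) = CNY 7,020,603.53

Net profit: CNY 150,603.53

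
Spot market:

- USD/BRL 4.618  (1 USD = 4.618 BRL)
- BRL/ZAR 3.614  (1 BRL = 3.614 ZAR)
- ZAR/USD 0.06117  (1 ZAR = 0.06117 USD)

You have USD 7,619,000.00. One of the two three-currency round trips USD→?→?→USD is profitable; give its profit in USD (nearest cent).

Profit: USD 159,189.70

Profitable loop is USD → BRL → ZAR → USD:
USD 7,619,000.00 × 4.618 = BRL 35,184,542.00
BRL 35,184,542.00 × 3.614 = ZAR 127,156,934.79
ZAR 127,156,934.79 × 0.06117 = USD 7,778,189.70
Profit = USD 7,778,189.70 − USD 7,619,000.00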